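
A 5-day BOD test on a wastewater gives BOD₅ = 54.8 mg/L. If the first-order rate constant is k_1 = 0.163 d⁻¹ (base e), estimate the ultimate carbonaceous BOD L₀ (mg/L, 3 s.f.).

BOD₅ = L₀(1 − e^(−5k_1)) ⇒ L₀ = BOD₅ / (1 − e^(−5×0.163))
= 54.8 / (1 − 0.4426) = 54.8 / 0.5574 = 98.32 mg/L.

L₀ ≈ 98.3 mg/L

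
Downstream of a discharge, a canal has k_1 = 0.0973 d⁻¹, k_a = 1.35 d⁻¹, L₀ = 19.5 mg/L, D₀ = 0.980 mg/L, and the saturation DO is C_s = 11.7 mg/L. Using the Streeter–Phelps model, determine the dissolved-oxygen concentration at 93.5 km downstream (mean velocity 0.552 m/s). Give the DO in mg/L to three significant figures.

DO ≈ 10.5 mg/L

Travel time t = x/v = 93.5 km / (0.552 m/s) = 93500 m / 0.552 m/s = 169400 s = 1.960 d.
k_1 L₀/(k_a−k_1) = 0.0973×19.5/(1.35−0.0973) = 1.897/1.253 = 1.515 mg/L.
e^(−k_1 t) = e^(−0.0973×1.960) = 0.8263; e^(−k_a t) = e^(−1.35×1.960) = 0.07089.
D = 1.515 × (0.8263 − 0.07089) + 0.980 × 0.07089 = 1.144 + 0.06947 = 1.214 mg/L.
DO = C_s − D = 11.7 − 1.214 = 10.49 mg/L.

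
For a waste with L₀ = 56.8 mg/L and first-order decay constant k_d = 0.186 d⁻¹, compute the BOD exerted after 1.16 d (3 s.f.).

y_t = L₀(1 − e^(−k_d t)) = 56.8 × (1 − e^(−0.186×1.16))
= 56.8 × (1 − 0.8059) = 56.8 × 0.1941 = 11.02 mg/L.

y ≈ 11.0 mg/L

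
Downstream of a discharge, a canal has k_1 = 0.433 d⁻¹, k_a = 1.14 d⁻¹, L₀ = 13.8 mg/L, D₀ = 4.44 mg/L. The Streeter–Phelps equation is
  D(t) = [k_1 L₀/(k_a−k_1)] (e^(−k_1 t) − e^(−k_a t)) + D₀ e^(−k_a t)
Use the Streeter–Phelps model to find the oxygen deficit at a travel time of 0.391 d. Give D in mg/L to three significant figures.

k_1 L₀/(k_a−k_1) = 0.433×13.8/(1.14−0.433) = 5.975/0.7070 = 8.452 mg/L.
e^(−k_1 t) = e^(−0.433×0.3910) = 0.8443; e^(−k_a t) = e^(−1.14×0.3910) = 0.6404.
D = 8.452 × (0.8443 − 0.6404) + 4.44 × 0.6404 = 1.723 + 2.843 = 4.566 mg/L.

D ≈ 4.57 mg/L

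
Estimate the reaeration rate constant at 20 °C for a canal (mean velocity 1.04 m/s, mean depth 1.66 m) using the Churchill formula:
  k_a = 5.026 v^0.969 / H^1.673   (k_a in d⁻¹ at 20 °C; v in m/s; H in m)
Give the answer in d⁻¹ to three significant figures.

k_a ≈ 2.24 d⁻¹

k_a = 5.026 × 1.04^0.969 / 1.66^1.673 = 5.026 × 1.039 / 2.335 = 2.236 d⁻¹.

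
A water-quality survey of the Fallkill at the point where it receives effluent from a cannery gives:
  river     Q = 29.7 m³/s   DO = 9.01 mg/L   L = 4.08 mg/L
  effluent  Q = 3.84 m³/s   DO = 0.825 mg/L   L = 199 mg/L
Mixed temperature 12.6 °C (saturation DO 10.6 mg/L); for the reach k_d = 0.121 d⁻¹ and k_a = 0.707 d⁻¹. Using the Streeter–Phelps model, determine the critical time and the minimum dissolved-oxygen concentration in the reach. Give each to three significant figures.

t_c ≈ 1.95 d; minimum DO ≈ 7.03 mg/L

Mixed DO = (29.7×9.01 + 3.84×0.825)/(29.7+3.84) = 270.8/33.54 = 8.073 mg/L.
Mixed L₀ = (29.7×4.08 + 3.84×199)/(33.54) = 885.3/33.54 = 26.40 mg/L.
Initial deficit D₀ = C_s − DO₀ = 10.6 − 8.073 = 2.527 mg/L.
t_c = (1/0.5860) ln[(0.707/0.121)(1 − 2.527×0.5860/(0.121×26.40))] = 1.706 × ln(3.134) = 1.949 d.
D_c = (0.121/0.707) × 26.40 × e^(−0.121×1.949) = 0.1711 × 26.40 × 0.7899 = 3.568 mg/L.
Minimum DO = 10.6 − 3.568 = 7.032 mg/L.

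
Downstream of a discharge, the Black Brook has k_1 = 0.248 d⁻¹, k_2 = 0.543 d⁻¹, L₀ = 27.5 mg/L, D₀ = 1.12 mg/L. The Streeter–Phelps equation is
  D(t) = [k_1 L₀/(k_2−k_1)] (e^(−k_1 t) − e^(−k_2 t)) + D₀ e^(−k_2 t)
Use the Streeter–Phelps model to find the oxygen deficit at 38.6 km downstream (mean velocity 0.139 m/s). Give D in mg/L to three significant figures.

Travel time t = x/v = 38.6 km / (0.139 m/s) = 38600 m / 0.139 m/s = 277700 s = 3.214 d.
k_1 L₀/(k_2−k_1) = 0.248×27.5/(0.543−0.248) = 6.820/0.2950 = 23.12 mg/L.
e^(−k_1 t) = e^(−0.248×3.214) = 0.4506; e^(−k_2 t) = e^(−0.543×3.214) = 0.1746.
D = 23.12 × (0.4506 − 0.1746) + 1.12 × 0.1746 = 6.382 + 0.1956 = 6.577 mg/L.

D ≈ 6.58 mg/L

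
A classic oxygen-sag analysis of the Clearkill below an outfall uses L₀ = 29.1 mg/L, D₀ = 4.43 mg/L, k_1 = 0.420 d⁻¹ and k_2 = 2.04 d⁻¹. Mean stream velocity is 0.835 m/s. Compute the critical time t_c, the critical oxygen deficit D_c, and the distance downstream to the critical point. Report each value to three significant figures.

t_c ≈ 0.429 d; D_c ≈ 5.00 mg/L; x_c ≈ 31.0 km

At the critical point dD/dt = 0, so k_1 L₀ e^(−k_1 t) = k_2 D. Substituting D(t) from the Streeter–Phelps equation and solving for t gives
t_c = ln[(k_2/k_1)(1 − D₀(k_2−k_1)/(k_1 L₀))] / (k_2−k_1).
Here k_2−k_1 = 1.620 d⁻¹ and 1 − D₀(k_2−k_1)/(k_1 L₀) = 1 − 4.43×1.620/(0.420×29.1) = 0.4128, so
t_c = ln(4.857 × 0.4128) / 1.620 = 0.6957 / 1.620 = 0.4294 d.
D_c = (k_1/k_2) L₀ e^(−k_1 t_c) = (0.420/2.04) × 29.1 × e^(−0.420×0.4294) = 0.2059 × 29.1 × 0.8350 = 5.002 mg/L.
x_c = v t_c = 0.835 m/s × 0.4294 d × 86400 s/d = 30980 m ≈ 31.0 km.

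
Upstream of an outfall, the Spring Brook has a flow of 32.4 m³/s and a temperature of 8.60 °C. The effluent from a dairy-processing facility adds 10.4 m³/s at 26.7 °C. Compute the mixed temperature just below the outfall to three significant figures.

13.0 °C

Flow-weighted mixing: C = (Q_r C_r + Q_w C_w)/(Q_r + Q_w)
= (32.4×8.60 + 10.4×26.7)/(32.4 + 10.4) = 556.3/42.80 = 13.00 °C.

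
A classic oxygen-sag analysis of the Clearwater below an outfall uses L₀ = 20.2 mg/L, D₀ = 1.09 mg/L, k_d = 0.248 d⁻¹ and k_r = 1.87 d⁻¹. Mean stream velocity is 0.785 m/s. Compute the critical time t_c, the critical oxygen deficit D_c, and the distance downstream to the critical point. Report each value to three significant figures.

t_c ≈ 0.977 d; D_c ≈ 2.10 mg/L; x_c ≈ 66.3 km

t_c = [1/(k_r−k_d)] ln[(k_r/k_d)(1 − D₀(k_r−k_d)/(k_d L₀))]
= [1/(1.87−0.248)] ln[(1.87/0.248)(1 − 1.09×1.622/(0.248×20.2))]
= (1/1.622) ln[7.540 × 0.6471] = 0.6165 × ln(4.879) = 0.6165 × 1.585 = 0.9772 d.
D_c = (k_d/k_r) L₀ e^(−k_d t_c) = (0.248/1.87) × 20.2 × e^(−0.248×0.9772) = 0.1326 × 20.2 × 0.7848 = 2.102 mg/L.
x_c = v t_c = 0.785 m/s × 0.9772 d × 86400 s/d = 66280 m ≈ 66.3 km.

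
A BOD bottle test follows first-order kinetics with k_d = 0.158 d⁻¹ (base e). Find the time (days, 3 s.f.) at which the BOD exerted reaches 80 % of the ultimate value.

y/L₀ = 1 − e^(−k_d t) = 0.80 ⇒ e^(−k_d t) = 0.200
t = −ln(0.200) / 0.158 = 1.609 / 0.158 = 10.19 d.

t ≈ 10.2 d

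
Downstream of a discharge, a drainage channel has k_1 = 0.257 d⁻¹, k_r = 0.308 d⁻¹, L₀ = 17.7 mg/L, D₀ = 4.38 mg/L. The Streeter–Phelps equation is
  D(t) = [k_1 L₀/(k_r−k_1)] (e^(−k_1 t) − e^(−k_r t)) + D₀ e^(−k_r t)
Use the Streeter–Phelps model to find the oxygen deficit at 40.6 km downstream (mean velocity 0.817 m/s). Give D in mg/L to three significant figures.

Travel time t = x/v = 40.6 km / (0.817 m/s) = 40600 m / 0.817 m/s = 49690 s = 0.5752 d.
k_1 L₀/(k_r−k_1) = 0.257×17.7/(0.308−0.257) = 4.549/0.05100 = 89.19 mg/L.
e^(−k_1 t) = e^(−0.257×0.5752) = 0.8626; e^(−k_r t) = e^(−0.308×0.5752) = 0.8377.
D = 89.19 × (0.8626 − 0.8377) + 4.38 × 0.8377 = 2.224 + 3.669 = 5.893 mg/L.

D ≈ 5.89 mg/L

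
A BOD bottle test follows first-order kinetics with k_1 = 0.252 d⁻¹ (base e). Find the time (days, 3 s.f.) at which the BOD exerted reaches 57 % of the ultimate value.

y/L₀ = 1 − e^(−k_1 t) = 0.57 ⇒ e^(−k_1 t) = 0.430
t = −ln(0.430) / 0.252 = 0.8440 / 0.252 = 3.349 d.

t ≈ 3.35 d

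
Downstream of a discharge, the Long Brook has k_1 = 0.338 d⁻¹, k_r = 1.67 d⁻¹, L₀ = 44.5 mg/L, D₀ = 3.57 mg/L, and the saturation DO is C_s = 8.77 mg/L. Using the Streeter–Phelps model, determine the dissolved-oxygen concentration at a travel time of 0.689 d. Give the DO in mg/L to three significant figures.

k_1 L₀/(k_r−k_1) = 0.338×44.5/(1.67−0.338) = 15.04/1.332 = 11.29 mg/L.
e^(−k_1 t) = e^(−0.338×0.6890) = 0.7922; e^(−k_r t) = e^(−1.67×0.6890) = 0.3164.
D = 11.29 × (0.7922 − 0.3164) + 3.57 × 0.3164 = 5.373 + 1.130 = 6.503 mg/L.
DO = C_s − D = 8.77 − 6.503 = 2.267 mg/L.

DO ≈ 2.27 mg/L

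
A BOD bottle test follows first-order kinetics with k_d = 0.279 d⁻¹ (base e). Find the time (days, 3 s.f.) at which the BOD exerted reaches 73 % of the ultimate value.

y/L₀ = 1 − e^(−k_d t) = 0.73 ⇒ e^(−k_d t) = 0.270
t = −ln(0.270) / 0.279 = 1.309 / 0.279 = 4.693 d.

t ≈ 4.69 d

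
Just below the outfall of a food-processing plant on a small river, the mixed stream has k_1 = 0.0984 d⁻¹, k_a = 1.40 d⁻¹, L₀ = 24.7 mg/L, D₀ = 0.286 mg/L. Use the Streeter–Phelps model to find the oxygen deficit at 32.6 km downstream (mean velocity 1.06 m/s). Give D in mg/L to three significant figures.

Travel time t = x/v = 32.6 km / (1.06 m/s) = 32600 m / 1.06 m/s = 30750 s = 0.3560 d.
k_1 L₀/(k_a−k_1) = 0.0984×24.7/(1.40−0.0984) = 2.430/1.302 = 1.867 mg/L.
e^(−k_1 t) = e^(−0.0984×0.3560) = 0.9656; e^(−k_a t) = e^(−1.40×0.3560) = 0.6075.
D = 1.867 × (0.9656 − 0.6075) + 0.286 × 0.6075 = 0.6686 + 0.1738 = 0.8423 mg/L.

D ≈ 0.842 mg/L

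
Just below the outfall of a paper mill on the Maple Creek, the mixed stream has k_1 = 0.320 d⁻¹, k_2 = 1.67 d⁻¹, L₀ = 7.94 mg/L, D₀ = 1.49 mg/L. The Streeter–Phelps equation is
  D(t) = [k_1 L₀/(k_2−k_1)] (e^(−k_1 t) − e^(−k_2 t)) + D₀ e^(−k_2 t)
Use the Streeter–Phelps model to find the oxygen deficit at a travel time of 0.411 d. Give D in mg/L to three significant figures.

D ≈ 1.45 mg/L

k_1 L₀/(k_2−k_1) = 0.320×7.94/(1.67−0.320) = 2.541/1.350 = 1.882 mg/L.
e^(−k_1 t) = e^(−0.320×0.4110) = 0.8768; e^(−k_2 t) = e^(−1.67×0.4110) = 0.5034.
D = 1.882 × (0.8768 − 0.5034) + 1.49 × 0.5034 = 0.7027 + 0.7501 = 1.453 mg/L.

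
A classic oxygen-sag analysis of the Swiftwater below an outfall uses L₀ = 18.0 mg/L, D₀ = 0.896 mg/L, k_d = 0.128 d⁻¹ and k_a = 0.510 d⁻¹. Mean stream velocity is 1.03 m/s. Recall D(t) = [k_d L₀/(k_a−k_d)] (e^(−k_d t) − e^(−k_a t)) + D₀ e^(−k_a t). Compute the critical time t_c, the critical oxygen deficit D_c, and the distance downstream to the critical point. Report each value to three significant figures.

With k_a/k_d = 3.984 and 1 − D₀(k_a−k_d)/(k_d L₀) = 0.8514,
t_c = ln(3.984 × 0.8514) / (0.510 − 0.128) = ln(3.392) / 0.3820 = 1.222/0.3820 = 3.198 d.
L(t_c) = L₀ e^(−k_d t_c) = 18.0 × 0.6641 = 11.95 mg/L, and at the critical point k_a D_c = k_d L, so D_c = (0.128/0.510) × 11.95 = 3.000 mg/L.
x_c = v t_c = 1.03 m/s × 3.198 d × 86400 s/d = 284600 m ≈ 285 km.

t_c ≈ 3.20 d; D_c ≈ 3.00 mg/L; x_c ≈ 285 km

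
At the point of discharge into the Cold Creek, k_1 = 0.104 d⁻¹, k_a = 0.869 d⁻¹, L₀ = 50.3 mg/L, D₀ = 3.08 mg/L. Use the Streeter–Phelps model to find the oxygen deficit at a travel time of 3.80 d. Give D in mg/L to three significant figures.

D ≈ 4.47 mg/L

k_1 L₀/(k_a−k_1) = 0.104×50.3/(0.869−0.104) = 5.231/0.7650 = 6.838 mg/L.
e^(−k_1 t) = e^(−0.104×3.800) = 0.6735; e^(−k_a t) = e^(−0.869×3.800) = 0.03680.
D = 6.838 × (0.6735 − 0.03680) + 3.08 × 0.03680 = 4.354 + 0.1134 = 4.468 mg/L.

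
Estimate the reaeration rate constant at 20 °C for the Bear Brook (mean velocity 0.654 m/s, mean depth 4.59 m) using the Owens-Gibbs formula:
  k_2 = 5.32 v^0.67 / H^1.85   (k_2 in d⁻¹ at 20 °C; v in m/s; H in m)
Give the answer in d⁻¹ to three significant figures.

k_2 ≈ 0.239 d⁻¹

k_2 = 5.32 × 0.654^0.67 / 4.59^1.85 = 5.32 × 0.7524 / 16.76 = 0.2388 d⁻¹.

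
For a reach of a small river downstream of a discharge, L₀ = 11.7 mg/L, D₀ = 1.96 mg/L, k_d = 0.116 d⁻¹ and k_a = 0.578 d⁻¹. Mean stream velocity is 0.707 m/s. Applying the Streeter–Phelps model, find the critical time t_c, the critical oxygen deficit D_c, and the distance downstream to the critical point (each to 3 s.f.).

t_c = [1/(k_a−k_d)] ln[(k_a/k_d)(1 − D₀(k_a−k_d)/(k_d L₀))]
= [1/(0.578−0.116)] ln[(0.578/0.116)(1 − 1.96×0.4620/(0.116×11.7))]
= (1/0.4620) ln[4.983 × 0.3328] = 2.165 × ln(1.658) = 2.165 × 0.5058 = 1.095 d.
L(t_c) = L₀ e^(−k_d t_c) = 11.7 × 0.8807 = 10.30 mg/L, and at the critical point k_a D_c = k_d L, so D_c = (0.116/0.578) × 10.30 = 2.068 mg/L.
x_c = v t_c = 0.707 m/s × 1.095 d × 86400 s/d = 66870 m ≈ 66.9 km.

t_c ≈ 1.09 d; D_c ≈ 2.07 mg/L; x_c ≈ 66.9 km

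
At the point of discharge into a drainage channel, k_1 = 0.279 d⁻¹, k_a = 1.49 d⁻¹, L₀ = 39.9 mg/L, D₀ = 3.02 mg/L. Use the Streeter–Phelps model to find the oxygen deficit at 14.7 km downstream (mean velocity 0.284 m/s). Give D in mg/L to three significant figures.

Travel time t = x/v = 14.7 km / (0.284 m/s) = 14700 m / 0.284 m/s = 51760 s = 0.5991 d.
k_1 L₀/(k_a−k_1) = 0.279×39.9/(1.49−0.279) = 11.13/1.211 = 9.192 mg/L.
e^(−k_1 t) = e^(−0.279×0.5991) = 0.8461; e^(−k_a t) = e^(−1.49×0.5991) = 0.4096.
D = 9.192 × (0.8461 − 0.4096) + 3.02 × 0.4096 = 4.013 + 1.237 = 5.249 mg/L.

D ≈ 5.25 mg/L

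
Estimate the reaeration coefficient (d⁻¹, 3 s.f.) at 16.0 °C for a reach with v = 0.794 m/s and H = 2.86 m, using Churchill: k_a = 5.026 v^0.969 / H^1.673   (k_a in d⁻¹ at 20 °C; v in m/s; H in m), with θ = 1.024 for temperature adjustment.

k_a(20) = 5.026 × 0.794^0.969 / 2.86^1.673 = 5.026 × 0.7997 / 5.801 = 0.6929 d⁻¹.
k_a(16.0) = 0.6929 × 1.024^(16.0−20) = 0.6929 × 0.9095 = 0.6302 d⁻¹.

k_a ≈ 0.630 d⁻¹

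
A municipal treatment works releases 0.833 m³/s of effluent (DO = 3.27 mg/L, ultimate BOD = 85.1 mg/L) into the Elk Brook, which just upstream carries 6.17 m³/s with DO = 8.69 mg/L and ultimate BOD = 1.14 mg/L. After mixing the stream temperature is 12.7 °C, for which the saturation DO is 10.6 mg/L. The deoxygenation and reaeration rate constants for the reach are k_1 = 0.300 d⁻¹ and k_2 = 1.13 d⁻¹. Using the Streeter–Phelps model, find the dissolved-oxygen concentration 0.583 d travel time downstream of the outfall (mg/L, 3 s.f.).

Mixed DO = (6.17×8.69 + 0.833×3.27)/(6.17+0.833) = 56.34/7.003 = 8.045 mg/L.
Mixed L₀ = (6.17×1.14 + 0.833×85.1)/(7.003) = 77.92/7.003 = 11.13 mg/L.
Initial deficit D₀ = C_s − DO₀ = 10.6 − 8.045 = 2.555 mg/L.
D(0.583) = [0.300×11.13/(1.13−0.300)](e^(−0.300×0.583) − e^(−1.13×0.583)) + 2.555 e^(−1.13×0.583)
= 4.022 × (0.8395 − 0.5175) + 2.555 × 0.5175 = 2.617 mg/L.
DO = 10.6 − 2.617 = 7.983 mg/L.

DO ≈ 7.98 mg/L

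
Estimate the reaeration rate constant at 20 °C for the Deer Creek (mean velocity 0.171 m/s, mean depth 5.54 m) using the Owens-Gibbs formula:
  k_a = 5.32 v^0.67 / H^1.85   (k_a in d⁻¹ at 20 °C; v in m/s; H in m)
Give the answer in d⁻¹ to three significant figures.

k_a ≈ 0.0686 d⁻¹

k_a = 5.32 × 0.171^0.67 / 5.54^1.85 = 5.32 × 0.3063 / 23.74 = 0.06863 d⁻¹.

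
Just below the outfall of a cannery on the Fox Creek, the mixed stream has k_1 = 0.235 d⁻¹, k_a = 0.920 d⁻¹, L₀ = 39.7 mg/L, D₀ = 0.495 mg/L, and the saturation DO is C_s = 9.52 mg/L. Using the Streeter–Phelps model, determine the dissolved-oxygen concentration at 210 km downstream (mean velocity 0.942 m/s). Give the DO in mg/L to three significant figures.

Travel time t = x/v = 210 km / (0.942 m/s) = 210000 m / 0.942 m/s = 222900 s = 2.580 d.
k_1 L₀/(k_a−k_1) = 0.235×39.7/(0.920−0.235) = 9.329/0.6850 = 13.62 mg/L.
e^(−k_1 t) = e^(−0.235×2.580) = 0.5453; e^(−k_a t) = e^(−0.920×2.580) = 0.09313.
D = 13.62 × (0.5453 − 0.09313) + 0.495 × 0.09313 = 6.159 + 0.04610 = 6.205 mg/L.
DO = C_s − D = 9.52 − 6.205 = 3.315 mg/L.

DO ≈ 3.31 mg/L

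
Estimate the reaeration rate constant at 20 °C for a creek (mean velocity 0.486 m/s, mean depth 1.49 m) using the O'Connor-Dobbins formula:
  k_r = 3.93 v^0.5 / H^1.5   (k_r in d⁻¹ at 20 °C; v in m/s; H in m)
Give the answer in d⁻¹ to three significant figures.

k_r ≈ 1.51 d⁻¹

k_r = 3.93 × 0.486^0.5 / 1.49^1.5 = 3.93 × 0.6971 / 1.819 = 1.506 d⁻¹.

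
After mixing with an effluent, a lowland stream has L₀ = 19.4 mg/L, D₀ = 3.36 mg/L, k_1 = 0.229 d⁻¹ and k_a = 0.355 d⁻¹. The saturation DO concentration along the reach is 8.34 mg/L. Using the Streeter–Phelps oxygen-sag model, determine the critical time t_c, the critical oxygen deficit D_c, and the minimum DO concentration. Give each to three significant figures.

At the critical point dD/dt = 0, so k_1 L₀ e^(−k_1 t) = k_a D. Substituting D(t) from the Streeter–Phelps equation and solving for t gives
t_c = ln[(k_a/k_1)(1 − D₀(k_a−k_1)/(k_1 L₀))] / (k_a−k_1).
Here k_a−k_1 = 0.1260 d⁻¹ and 1 − D₀(k_a−k_1)/(k_1 L₀) = 1 − 3.36×0.1260/(0.229×19.4) = 0.9047, so
t_c = ln(1.550 × 0.9047) / 0.1260 = 0.3382 / 0.1260 = 2.685 d.
D_c = (k_1/k_a) L₀ e^(−k_1 t_c) = (0.229/0.355) × 19.4 × e^(−0.229×2.685) = 0.6451 × 19.4 × 0.5408 = 6.767 mg/L.
Minimum DO = C_s − D_c = 8.34 − 6.767 = 1.573 mg/L.

t_c ≈ 2.68 d; D_c ≈ 6.77 mg/L; min DO ≈ 1.57 mg/L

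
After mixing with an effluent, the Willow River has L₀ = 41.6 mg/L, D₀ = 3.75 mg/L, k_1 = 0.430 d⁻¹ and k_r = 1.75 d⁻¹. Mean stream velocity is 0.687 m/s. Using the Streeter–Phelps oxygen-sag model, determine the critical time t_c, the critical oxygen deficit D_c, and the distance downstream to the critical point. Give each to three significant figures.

t_c = [1/(k_r−k_1)] ln[(k_r/k_1)(1 − D₀(k_r−k_1)/(k_1 L₀))]
= [1/(1.75−0.430)] ln[(1.75/0.430)(1 − 3.75×1.320/(0.430×41.6))]
= (1/1.320) ln[4.070 × 0.7233] = 0.7576 × ln(2.944) = 0.7576 × 1.080 = 0.8179 d.
D_c = (k_1/k_r) L₀ e^(−k_1 t_c) = (0.430/1.75) × 41.6 × e^(−0.430×0.8179) = 0.2457 × 41.6 × 0.7035 = 7.191 mg/L.
x_c = v t_c = 0.687 m/s × 0.8179 d × 86400 s/d = 48550 m ≈ 48.5 km.

t_c ≈ 0.818 d; D_c ≈ 7.19 mg/L; x_c ≈ 48.5 km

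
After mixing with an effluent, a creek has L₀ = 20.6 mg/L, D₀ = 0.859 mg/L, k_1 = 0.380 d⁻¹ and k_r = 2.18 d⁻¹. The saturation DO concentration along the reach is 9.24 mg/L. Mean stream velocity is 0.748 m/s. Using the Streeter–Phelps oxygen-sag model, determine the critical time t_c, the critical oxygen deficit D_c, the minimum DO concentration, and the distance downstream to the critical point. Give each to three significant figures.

t_c = [1/(k_r−k_1)] ln[(k_r/k_1)(1 − D₀(k_r−k_1)/(k_1 L₀))]
= [1/(2.18−0.380)] ln[(2.18/0.380)(1 − 0.859×1.800/(0.380×20.6))]
= (1/1.800) ln[5.737 × 0.8025] = 0.5556 × ln(4.604) = 0.5556 × 1.527 = 0.8483 d.
D_c = (k_1/k_r) L₀ e^(−k_1 t_c) = (0.380/2.18) × 20.6 × e^(−0.380×0.8483) = 0.1743 × 20.6 × 0.7245 = 2.601 mg/L.
Minimum DO = C_s − D_c = 9.24 − 2.601 = 6.639 mg/L.
x_c = v t_c = 0.748 m/s × 0.8483 d × 86400 s/d = 54820 m ≈ 54.8 km.

t_c ≈ 0.848 d; D_c ≈ 2.60 mg/L; min DO ≈ 6.64 mg/L; x_c ≈ 54.8 km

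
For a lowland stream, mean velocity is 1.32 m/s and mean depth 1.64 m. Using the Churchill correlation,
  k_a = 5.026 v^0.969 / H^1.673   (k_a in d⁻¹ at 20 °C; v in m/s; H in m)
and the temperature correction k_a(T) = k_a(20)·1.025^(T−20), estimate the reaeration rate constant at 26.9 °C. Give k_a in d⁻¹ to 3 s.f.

k_a(20) = 5.026 × 1.32^0.969 / 1.64^1.673 = 5.026 × 1.309 / 2.288 = 2.875 d⁻¹.
k_a(26.9) = 2.875 × 1.025^(26.9−20) = 2.875 × 1.186 = 3.409 d⁻¹.

k_a ≈ 3.41 d⁻¹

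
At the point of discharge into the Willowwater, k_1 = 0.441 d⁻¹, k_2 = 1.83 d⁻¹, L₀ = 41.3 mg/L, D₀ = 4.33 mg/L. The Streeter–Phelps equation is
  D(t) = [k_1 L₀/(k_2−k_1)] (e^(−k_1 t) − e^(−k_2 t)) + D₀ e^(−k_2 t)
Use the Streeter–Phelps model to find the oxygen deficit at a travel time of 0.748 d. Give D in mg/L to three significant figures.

k_1 L₀/(k_2−k_1) = 0.441×41.3/(1.83−0.441) = 18.21/1.389 = 13.11 mg/L.
e^(−k_1 t) = e^(−0.441×0.7480) = 0.7190; e^(−k_2 t) = e^(−1.83×0.7480) = 0.2544.
D = 13.11 × (0.7190 − 0.2544) + 4.33 × 0.2544 = 6.092 + 1.102 = 7.194 mg/L.

D ≈ 7.19 mg/L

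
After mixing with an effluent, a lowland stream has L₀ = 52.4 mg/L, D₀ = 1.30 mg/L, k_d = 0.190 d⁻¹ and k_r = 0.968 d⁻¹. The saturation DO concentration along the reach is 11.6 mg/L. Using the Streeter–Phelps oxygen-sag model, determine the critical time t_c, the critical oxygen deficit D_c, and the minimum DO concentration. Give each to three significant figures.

t_c = [1/(k_r−k_d)] ln[(k_r/k_d)(1 − D₀(k_r−k_d)/(k_d L₀))]
= [1/(0.968−0.190)] ln[(0.968/0.190)(1 − 1.30×0.7780/(0.190×52.4))]
= (1/0.7780) ln[5.095 × 0.8984] = 1.285 × ln(4.577) = 1.285 × 1.521 = 1.955 d.
D_c = (k_d/k_r) L₀ e^(−k_d t_c) = (0.190/0.968) × 52.4 × e^(−0.190×1.955) = 0.1963 × 52.4 × 0.6897 = 7.094 mg/L.
Minimum DO = C_s − D_c = 11.6 − 7.094 = 4.506 mg/L.

t_c ≈ 1.96 d; D_c ≈ 7.09 mg/L; min DO ≈ 4.51 mg/L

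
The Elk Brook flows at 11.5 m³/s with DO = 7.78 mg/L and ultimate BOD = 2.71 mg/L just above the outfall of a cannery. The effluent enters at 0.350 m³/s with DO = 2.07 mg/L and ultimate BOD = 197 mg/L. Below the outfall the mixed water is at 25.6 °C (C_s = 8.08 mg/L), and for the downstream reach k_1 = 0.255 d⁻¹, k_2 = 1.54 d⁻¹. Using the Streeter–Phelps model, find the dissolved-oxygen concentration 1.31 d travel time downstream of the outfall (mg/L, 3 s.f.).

DO ≈ 7.04 mg/L

Mixed DO = (11.5×7.78 + 0.350×2.07)/(11.5+0.350) = 90.19/11.85 = 7.611 mg/L.
Mixed L₀ = (11.5×2.71 + 0.350×197)/(11.85) = 100.1/11.85 = 8.449 mg/L.
Initial deficit D₀ = C_s − DO₀ = 8.08 − 7.611 = 0.4686 mg/L.
D(1.31) = [0.255×8.449/(1.54−0.255)](e^(−0.255×1.31) − e^(−1.54×1.31)) + 0.4686 e^(−1.54×1.31)
= 1.677 × (0.7160 − 0.1330) + 0.4686 × 0.1330 = 1.040 mg/L.
DO = 8.08 − 1.040 = 7.040 mg/L.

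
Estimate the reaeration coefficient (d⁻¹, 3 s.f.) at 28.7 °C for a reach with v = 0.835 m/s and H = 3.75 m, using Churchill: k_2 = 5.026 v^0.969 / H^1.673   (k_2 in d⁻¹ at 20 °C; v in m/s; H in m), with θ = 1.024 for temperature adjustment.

k_2(20) = 5.026 × 0.835^0.969 / 3.75^1.673 = 5.026 × 0.8397 / 9.128 = 0.4624 d⁻¹.
k_2(28.7) = 0.4624 × 1.024^(28.7−20) = 0.4624 × 1.229 = 0.5683 d⁻¹.

k_2 ≈ 0.568 d⁻¹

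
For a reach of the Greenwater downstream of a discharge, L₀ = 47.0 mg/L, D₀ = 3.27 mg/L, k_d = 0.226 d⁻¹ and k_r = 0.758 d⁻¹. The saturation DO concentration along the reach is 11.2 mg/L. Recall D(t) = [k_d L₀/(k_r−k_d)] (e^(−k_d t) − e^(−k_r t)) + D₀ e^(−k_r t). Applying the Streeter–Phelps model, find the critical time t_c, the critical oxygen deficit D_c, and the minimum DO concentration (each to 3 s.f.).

At the critical point dD/dt = 0, so k_d L₀ e^(−k_d t) = k_r D. Substituting D(t) from the Streeter–Phelps equation and solving for t gives
t_c = ln[(k_r/k_d)(1 − D₀(k_r−k_d)/(k_d L₀))] / (k_r−k_d).
Here k_r−k_d = 0.5320 d⁻¹ and 1 − D₀(k_r−k_d)/(k_d L₀) = 1 − 3.27×0.5320/(0.226×47.0) = 0.8362, so
t_c = ln(3.354 × 0.8362) / 0.5320 = 1.031 / 0.5320 = 1.939 d.
D_c = (k_d/k_r) L₀ e^(−k_d t_c) = (0.226/0.758) × 47.0 × e^(−0.226×1.939) = 0.2982 × 47.0 × 0.6453 = 9.042 mg/L.
Minimum DO = C_s − D_c = 11.2 − 9.042 = 2.158 mg/L.

t_c ≈ 1.94 d; D_c ≈ 9.04 mg/L; min DO ≈ 2.16 mg/L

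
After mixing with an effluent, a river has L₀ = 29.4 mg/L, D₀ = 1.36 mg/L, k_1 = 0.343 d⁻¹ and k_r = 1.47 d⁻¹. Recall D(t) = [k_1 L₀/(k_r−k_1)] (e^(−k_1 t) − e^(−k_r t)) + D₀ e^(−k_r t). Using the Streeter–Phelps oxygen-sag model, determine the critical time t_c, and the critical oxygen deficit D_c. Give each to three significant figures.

t_c ≈ 1.15 d; D_c ≈ 4.63 mg/L

t_c = [1/(k_r−k_1)] ln[(k_r/k_1)(1 − D₀(k_r−k_1)/(k_1 L₀))]
= [1/(1.47−0.343)] ln[(1.47/0.343)(1 − 1.36×1.127/(0.343×29.4))]
= (1/1.127) ln[4.286 × 0.8480] = 0.8873 × ln(3.634) = 0.8873 × 1.290 = 1.145 d.
D_c = (k_1/k_r) L₀ e^(−k_1 t_c) = (0.343/1.47) × 29.4 × e^(−0.343×1.145) = 0.2333 × 29.4 × 0.6752 = 4.632 mg/L.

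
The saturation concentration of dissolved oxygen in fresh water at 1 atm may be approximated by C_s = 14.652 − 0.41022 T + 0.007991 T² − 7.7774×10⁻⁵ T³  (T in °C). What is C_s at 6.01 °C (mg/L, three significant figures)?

C_s ≈ 12.5 mg/L

C_s = 14.652 − 0.41022×6.01 + 0.007991×6.01² − 7.7774×10⁻⁵×6.01³ = 12.46 mg/L.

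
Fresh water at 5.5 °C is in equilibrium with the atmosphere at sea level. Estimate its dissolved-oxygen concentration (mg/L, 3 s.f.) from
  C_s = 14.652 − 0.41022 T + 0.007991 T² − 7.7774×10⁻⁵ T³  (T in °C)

C_s ≈ 12.6 mg/L

C_s = 14.652 − 0.41022×5.5 + 0.007991×5.5² − 7.7774×10⁻⁵×5.5³ = 12.62 mg/L.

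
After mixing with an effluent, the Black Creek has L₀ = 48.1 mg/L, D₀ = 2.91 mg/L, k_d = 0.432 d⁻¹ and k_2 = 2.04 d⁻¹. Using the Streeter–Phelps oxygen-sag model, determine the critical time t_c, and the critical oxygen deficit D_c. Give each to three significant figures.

t_c ≈ 0.807 d; D_c ≈ 7.19 mg/L

At the critical point dD/dt = 0, so k_d L₀ e^(−k_d t) = k_2 D. Substituting D(t) from the Streeter–Phelps equation and solving for t gives
t_c = ln[(k_2/k_d)(1 − D₀(k_2−k_d)/(k_d L₀))] / (k_2−k_d).
Here k_2−k_d = 1.608 d⁻¹ and 1 − D₀(k_2−k_d)/(k_d L₀) = 1 − 2.91×1.608/(0.432×48.1) = 0.7748, so
t_c = ln(4.722 × 0.7748) / 1.608 = 1.297 / 1.608 = 0.8067 d.
L(t_c) = L₀ e^(−k_d t_c) = 48.1 × 0.7058 = 33.95 mg/L, and at the critical point k_2 D_c = k_d L, so D_c = (0.432/2.04) × 33.95 = 7.189 mg/L.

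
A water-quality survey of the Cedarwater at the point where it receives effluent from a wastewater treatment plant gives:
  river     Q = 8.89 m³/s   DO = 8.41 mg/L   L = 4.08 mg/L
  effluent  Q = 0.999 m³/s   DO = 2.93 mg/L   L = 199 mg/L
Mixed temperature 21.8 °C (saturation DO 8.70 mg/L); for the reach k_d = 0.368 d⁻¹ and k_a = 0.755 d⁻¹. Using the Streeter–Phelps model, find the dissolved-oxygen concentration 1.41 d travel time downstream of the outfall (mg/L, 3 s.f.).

DO ≈ 2.75 mg/L

Mixed DO = (8.89×8.41 + 0.999×2.93)/(8.89+0.999) = 77.69/9.889 = 7.856 mg/L.
Mixed L₀ = (8.89×4.08 + 0.999×199)/(9.889) = 235.1/9.889 = 23.77 mg/L.
Initial deficit D₀ = C_s − DO₀ = 8.70 − 7.856 = 0.8436 mg/L.
D(1.41) = [0.368×23.77/(0.755−0.368)](e^(−0.368×1.41) − e^(−0.755×1.41)) + 0.8436 e^(−0.755×1.41)
= 22.60 × (0.5952 − 0.3449) + 0.8436 × 0.3449 = 5.949 mg/L.
DO = 8.70 − 5.949 = 2.751 mg/L.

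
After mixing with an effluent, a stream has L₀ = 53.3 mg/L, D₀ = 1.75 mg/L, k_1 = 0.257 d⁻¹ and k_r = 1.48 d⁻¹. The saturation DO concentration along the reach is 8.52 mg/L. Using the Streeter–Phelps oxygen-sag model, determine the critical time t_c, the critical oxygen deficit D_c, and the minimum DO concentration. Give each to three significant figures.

t_c ≈ 1.29 d; D_c ≈ 6.64 mg/L; min DO ≈ 1.88 mg/L

t_c = [1/(k_r−k_1)] ln[(k_r/k_1)(1 − D₀(k_r−k_1)/(k_1 L₀))]
= [1/(1.48−0.257)] ln[(1.48/0.257)(1 − 1.75×1.223/(0.257×53.3))]
= (1/1.223) ln[5.759 × 0.8438] = 0.8177 × ln(4.859) = 0.8177 × 1.581 = 1.293 d.
D_c = (k_1/k_r) L₀ e^(−k_1 t_c) = (0.257/1.48) × 53.3 × e^(−0.257×1.293) = 0.1736 × 53.3 × 0.7173 = 6.639 mg/L.
Minimum DO = C_s − D_c = 8.52 − 6.639 = 1.881 mg/L.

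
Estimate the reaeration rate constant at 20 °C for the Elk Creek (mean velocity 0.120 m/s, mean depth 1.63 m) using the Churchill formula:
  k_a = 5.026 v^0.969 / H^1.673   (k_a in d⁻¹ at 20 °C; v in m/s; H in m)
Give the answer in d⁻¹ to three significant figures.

k_a = 5.026 × 0.120^0.969 / 1.63^1.673 = 5.026 × 0.1282 / 2.265 = 0.2844 d⁻¹.

k_a ≈ 0.284 d⁻¹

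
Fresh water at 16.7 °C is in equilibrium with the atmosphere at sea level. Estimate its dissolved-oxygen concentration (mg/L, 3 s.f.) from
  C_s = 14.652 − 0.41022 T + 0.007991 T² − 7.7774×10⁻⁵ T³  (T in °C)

C_s = 14.652 − 0.41022×16.7 + 0.007991×16.7² − 7.7774×10⁻⁵×16.7³ = 9.668 mg/L.

C_s ≈ 9.67 mg/L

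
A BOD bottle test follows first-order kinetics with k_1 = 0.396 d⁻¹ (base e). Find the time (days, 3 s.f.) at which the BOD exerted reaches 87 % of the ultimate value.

y/L₀ = 1 − e^(−k_1 t) = 0.87 ⇒ e^(−k_1 t) = 0.130
t = −ln(0.130) / 0.396 = 2.040 / 0.396 = 5.152 d.

t ≈ 5.15 d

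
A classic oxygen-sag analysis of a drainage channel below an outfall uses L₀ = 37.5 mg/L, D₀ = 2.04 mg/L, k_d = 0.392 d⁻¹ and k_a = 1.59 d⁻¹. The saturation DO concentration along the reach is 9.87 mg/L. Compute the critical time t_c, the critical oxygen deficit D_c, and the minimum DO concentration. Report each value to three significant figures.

With k_a/k_d = 4.056 and 1 − D₀(k_a−k_d)/(k_d L₀) = 0.8337,
t_c = ln(4.056 × 0.8337) / (1.59 − 0.392) = ln(3.382) / 1.198 = 1.218/1.198 = 1.017 d.
L(t_c) = L₀ e^(−k_d t_c) = 37.5 × 0.6712 = 25.17 mg/L, and at the critical point k_a D_c = k_d L, so D_c = (0.392/1.59) × 25.17 = 6.206 mg/L.
Minimum DO = C_s − D_c = 9.87 − 6.206 = 3.664 mg/L.

t_c ≈ 1.02 d; D_c ≈ 6.21 mg/L; min DO ≈ 3.66 mg/L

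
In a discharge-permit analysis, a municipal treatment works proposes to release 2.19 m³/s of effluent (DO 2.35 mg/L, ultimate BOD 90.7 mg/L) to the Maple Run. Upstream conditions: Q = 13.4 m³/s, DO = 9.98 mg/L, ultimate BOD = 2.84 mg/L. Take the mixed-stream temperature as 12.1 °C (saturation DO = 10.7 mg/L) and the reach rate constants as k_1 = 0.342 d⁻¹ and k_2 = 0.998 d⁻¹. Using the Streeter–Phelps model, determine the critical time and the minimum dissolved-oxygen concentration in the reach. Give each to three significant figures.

Mixed DO = (13.4×9.98 + 2.19×2.35)/(13.4+2.19) = 138.9/15.59 = 8.908 mg/L.
Mixed L₀ = (13.4×2.84 + 2.19×90.7)/(15.59) = 236.7/15.59 = 15.18 mg/L.
Initial deficit D₀ = C_s − DO₀ = 10.7 − 8.908 = 1.792 mg/L.
t_c = (1/0.6560) ln[(0.998/0.342)(1 − 1.792×0.6560/(0.342×15.18))] = 1.524 × ln(2.258) = 1.241 d.
D_c = (0.342/0.998) × 15.18 × e^(−0.342×1.241) = 0.3427 × 15.18 × 0.6541 = 3.403 mg/L.
Minimum DO = 10.7 − 3.403 = 7.297 mg/L.

t_c ≈ 1.24 d; minimum DO ≈ 7.30 mg/L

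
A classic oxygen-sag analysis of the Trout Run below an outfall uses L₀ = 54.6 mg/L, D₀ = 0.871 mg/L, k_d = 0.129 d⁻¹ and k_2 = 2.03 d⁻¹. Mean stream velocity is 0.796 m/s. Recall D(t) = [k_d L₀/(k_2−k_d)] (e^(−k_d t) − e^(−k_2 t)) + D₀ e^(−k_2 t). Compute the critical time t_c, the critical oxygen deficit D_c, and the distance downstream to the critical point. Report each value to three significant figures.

t_c = [1/(k_2−k_d)] ln[(k_2/k_d)(1 − D₀(k_2−k_d)/(k_d L₀))]
= [1/(2.03−0.129)] ln[(2.03/0.129)(1 − 0.871×1.901/(0.129×54.6))]
= (1/1.901) ln[15.74 × 0.7649] = 0.5260 × ln(12.04) = 0.5260 × 2.488 = 1.309 d.
L(t_c) = L₀ e^(−k_d t_c) = 54.6 × 0.8447 = 46.12 mg/L, and at the critical point k_2 D_c = k_d L, so D_c = (0.129/2.03) × 46.12 = 2.931 mg/L.
x_c = v t_c = 0.796 m/s × 1.309 d × 86400 s/d = 90010 m ≈ 90.0 km.

t_c ≈ 1.31 d; D_c ≈ 2.93 mg/L; x_c ≈ 90.0 km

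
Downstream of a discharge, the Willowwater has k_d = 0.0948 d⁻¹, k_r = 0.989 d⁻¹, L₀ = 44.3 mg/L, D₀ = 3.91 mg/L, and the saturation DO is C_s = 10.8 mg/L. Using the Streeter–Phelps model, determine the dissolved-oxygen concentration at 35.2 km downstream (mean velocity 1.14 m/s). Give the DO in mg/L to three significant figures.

DO ≈ 6.81 mg/L

Travel time t = x/v = 35.2 km / (1.14 m/s) = 35200 m / 1.14 m/s = 30880 s = 0.3574 d.
k_d L₀/(k_r−k_d) = 0.0948×44.3/(0.989−0.0948) = 4.200/0.8942 = 4.697 mg/L.
e^(−k_d t) = e^(−0.0948×0.3574) = 0.9667; e^(−k_r t) = e^(−0.989×0.3574) = 0.7023.
D = 4.697 × (0.9667 − 0.7023) + 3.91 × 0.7023 = 1.242 + 2.746 = 3.988 mg/L.
DO = C_s − D = 10.8 − 3.988 = 6.812 mg/L.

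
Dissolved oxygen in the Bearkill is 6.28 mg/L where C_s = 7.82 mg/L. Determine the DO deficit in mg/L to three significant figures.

D ≈ 1.54 mg/L

D = C_s − C = 7.82 − 6.28 = 1.54 mg/L.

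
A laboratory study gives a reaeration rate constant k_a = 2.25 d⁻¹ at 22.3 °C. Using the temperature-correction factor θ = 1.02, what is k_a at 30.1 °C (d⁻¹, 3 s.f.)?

k_a(T₂) = k_a(T₁) · θ^(T₂−T₁) = 2.25 × 1.02^(30.1−22.3)
= 2.25 × 1.02^7.80 = 2.25 × 1.167 = 2.626 d⁻¹.

k_a ≈ 2.63 d⁻¹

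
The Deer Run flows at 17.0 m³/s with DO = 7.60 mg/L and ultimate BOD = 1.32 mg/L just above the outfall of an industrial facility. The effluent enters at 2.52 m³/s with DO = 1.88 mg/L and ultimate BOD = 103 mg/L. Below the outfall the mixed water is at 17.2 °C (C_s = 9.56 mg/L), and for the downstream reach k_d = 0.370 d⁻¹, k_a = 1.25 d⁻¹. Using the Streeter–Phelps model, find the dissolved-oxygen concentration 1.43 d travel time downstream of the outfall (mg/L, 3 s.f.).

DO ≈ 6.55 mg/L

Mixed DO = (17.0×7.60 + 2.52×1.88)/(17.0+2.52) = 133.9/19.52 = 6.862 mg/L.
Mixed L₀ = (17.0×1.32 + 2.52×103)/(19.52) = 282.0/19.52 = 14.45 mg/L.
Initial deficit D₀ = C_s − DO₀ = 9.56 − 6.862 = 2.698 mg/L.
D(1.43) = [0.370×14.45/(1.25−0.370)](e^(−0.370×1.43) − e^(−1.25×1.43)) + 2.698 e^(−1.25×1.43)
= 6.074 × (0.5891 − 0.1674) + 2.698 × 0.1674 = 3.013 mg/L.
DO = 9.56 − 3.013 = 6.547 mg/L.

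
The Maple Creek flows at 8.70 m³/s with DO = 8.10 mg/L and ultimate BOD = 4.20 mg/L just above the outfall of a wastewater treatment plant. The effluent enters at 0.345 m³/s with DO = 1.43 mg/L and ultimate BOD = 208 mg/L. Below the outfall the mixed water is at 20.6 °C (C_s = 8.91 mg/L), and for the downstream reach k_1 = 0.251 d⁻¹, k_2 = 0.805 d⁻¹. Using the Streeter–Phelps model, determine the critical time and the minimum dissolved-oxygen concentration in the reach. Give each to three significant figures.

t_c ≈ 1.71 d; minimum DO ≈ 6.48 mg/L

Mixed DO = (8.70×8.10 + 0.345×1.43)/(8.70+0.345) = 70.96/9.045 = 7.846 mg/L.
Mixed L₀ = (8.70×4.20 + 0.345×208)/(9.045) = 108.3/9.045 = 11.97 mg/L.
Initial deficit D₀ = C_s − DO₀ = 8.91 − 7.846 = 1.064 mg/L.
t_c = (1/0.5540) ln[(0.805/0.251)(1 − 1.064×0.5540/(0.251×11.97))] = 1.805 × ln(2.578) = 1.709 d.
D_c = (0.251/0.805) × 11.97 × e^(−0.251×1.709) = 0.3118 × 11.97 × 0.6511 = 2.431 mg/L.
Minimum DO = 8.91 − 2.431 = 6.479 mg/L.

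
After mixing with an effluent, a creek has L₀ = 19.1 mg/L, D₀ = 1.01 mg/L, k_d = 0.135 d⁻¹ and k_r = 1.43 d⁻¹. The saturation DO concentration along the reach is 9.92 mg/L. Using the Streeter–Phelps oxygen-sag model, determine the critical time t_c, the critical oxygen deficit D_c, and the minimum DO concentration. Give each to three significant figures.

t_c = [1/(k_r−k_d)] ln[(k_r/k_d)(1 − D₀(k_r−k_d)/(k_d L₀))]
= [1/(1.43−0.135)] ln[(1.43/0.135)(1 − 1.01×1.295/(0.135×19.1))]
= (1/1.295) ln[10.59 × 0.4927] = 0.7722 × ln(5.219) = 0.7722 × 1.652 = 1.276 d.
L(t_c) = L₀ e^(−k_d t_c) = 19.1 × 0.8418 = 16.08 mg/L, and at the critical point k_r D_c = k_d L, so D_c = (0.135/1.43) × 16.08 = 1.518 mg/L.
Minimum DO = C_s − D_c = 9.92 − 1.518 = 8.402 mg/L.

t_c ≈ 1.28 d; D_c ≈ 1.52 mg/L; min DO ≈ 8.40 mg/L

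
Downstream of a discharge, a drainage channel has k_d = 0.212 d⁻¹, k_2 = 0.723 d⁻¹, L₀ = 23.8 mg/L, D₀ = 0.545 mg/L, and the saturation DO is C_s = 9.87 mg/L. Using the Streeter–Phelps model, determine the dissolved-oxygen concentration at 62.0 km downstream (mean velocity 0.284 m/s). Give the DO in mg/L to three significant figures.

DO ≈ 5.59 mg/L

Travel time t = x/v = 62.0 km / (0.284 m/s) = 62000 m / 0.284 m/s = 218300 s = 2.527 d.
k_d L₀/(k_2−k_d) = 0.212×23.8/(0.723−0.212) = 5.046/0.5110 = 9.874 mg/L.
e^(−k_d t) = e^(−0.212×2.527) = 0.5853; e^(−k_2 t) = e^(−0.723×2.527) = 0.1609.
D = 9.874 × (0.5853 − 0.1609) + 0.545 × 0.1609 = 4.190 + 0.08770 = 4.278 mg/L.
DO = C_s − D = 9.87 − 4.278 = 5.592 mg/L.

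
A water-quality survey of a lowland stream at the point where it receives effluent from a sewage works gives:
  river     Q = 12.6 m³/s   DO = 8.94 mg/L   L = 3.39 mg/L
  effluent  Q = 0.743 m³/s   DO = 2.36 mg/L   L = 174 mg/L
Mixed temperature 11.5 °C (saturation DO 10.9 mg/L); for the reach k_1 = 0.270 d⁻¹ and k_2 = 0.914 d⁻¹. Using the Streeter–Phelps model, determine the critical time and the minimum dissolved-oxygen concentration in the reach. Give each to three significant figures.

Mixed DO = (12.6×8.94 + 0.743×2.36)/(12.6+0.743) = 114.4/13.34 = 8.574 mg/L.
Mixed L₀ = (12.6×3.39 + 0.743×174)/(13.34) = 172.0/13.34 = 12.89 mg/L.
Initial deficit D₀ = C_s − DO₀ = 10.9 − 8.574 = 2.326 mg/L.
t_c = (1/0.6440) ln[(0.914/0.270)(1 − 2.326×0.6440/(0.270×12.89))] = 1.553 × ln(1.928) = 1.019 d.
D_c = (0.270/0.914) × 12.89 × e^(−0.270×1.019) = 0.2954 × 12.89 × 0.7594 = 2.892 mg/L.
Minimum DO = 10.9 − 2.892 = 8.008 mg/L.

t_c ≈ 1.02 d; minimum DO ≈ 8.01 mg/L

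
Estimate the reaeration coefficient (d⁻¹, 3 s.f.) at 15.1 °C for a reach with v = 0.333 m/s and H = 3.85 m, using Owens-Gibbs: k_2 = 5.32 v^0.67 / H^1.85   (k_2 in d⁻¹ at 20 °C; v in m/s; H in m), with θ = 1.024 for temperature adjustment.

k_2(20) = 5.32 × 0.333^0.67 / 3.85^1.85 = 5.32 × 0.4787 / 12.11 = 0.2103 d⁻¹.
k_2(15.1) = 0.2103 × 1.024^(15.1−20) = 0.2103 × 0.8903 = 0.1872 d⁻¹.

k_2 ≈ 0.187 d⁻¹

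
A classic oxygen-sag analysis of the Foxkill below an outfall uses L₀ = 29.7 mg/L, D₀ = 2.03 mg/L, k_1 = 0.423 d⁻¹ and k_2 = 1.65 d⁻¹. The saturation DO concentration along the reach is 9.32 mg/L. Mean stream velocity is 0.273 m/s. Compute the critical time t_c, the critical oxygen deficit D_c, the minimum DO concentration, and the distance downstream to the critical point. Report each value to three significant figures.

t_c ≈ 0.929 d; D_c ≈ 5.14 mg/L; min DO ≈ 4.18 mg/L; x_c ≈ 21.9 km

With k_2/k_1 = 3.901 and 1 − D₀(k_2−k_1)/(k_1 L₀) = 0.8017,
t_c = ln(3.901 × 0.8017) / (1.65 − 0.423) = ln(3.127) / 1.227 = 1.140/1.227 = 0.9292 d.
D_c = (k_1/k_2) L₀ e^(−k_1 t_c) = (0.423/1.65) × 29.7 × e^(−0.423×0.9292) = 0.2564 × 29.7 × 0.6750 = 5.139 mg/L.
Minimum DO = C_s − D_c = 9.32 − 5.139 = 4.181 mg/L.
x_c = v t_c = 0.273 m/s × 0.9292 d × 86400 s/d = 21920 m ≈ 21.9 km.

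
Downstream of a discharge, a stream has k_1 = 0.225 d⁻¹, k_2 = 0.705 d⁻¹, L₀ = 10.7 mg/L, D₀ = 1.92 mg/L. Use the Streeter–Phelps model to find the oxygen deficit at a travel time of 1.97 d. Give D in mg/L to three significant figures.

D ≈ 2.45 mg/L

k_1 L₀/(k_2−k_1) = 0.225×10.7/(0.705−0.225) = 2.407/0.4800 = 5.016 mg/L.
e^(−k_1 t) = e^(−0.225×1.970) = 0.6419; e^(−k_2 t) = e^(−0.705×1.970) = 0.2494.
D = 5.016 × (0.6419 − 0.2494) + 1.92 × 0.2494 = 1.969 + 0.4788 = 2.448 mg/L.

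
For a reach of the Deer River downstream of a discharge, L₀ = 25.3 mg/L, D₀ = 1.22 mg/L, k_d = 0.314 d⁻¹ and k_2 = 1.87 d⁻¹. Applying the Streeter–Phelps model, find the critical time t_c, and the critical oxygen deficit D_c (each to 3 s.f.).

t_c ≈ 0.971 d; D_c ≈ 3.13 mg/L

With k_2/k_d = 5.955 and 1 − D₀(k_2−k_d)/(k_d L₀) = 0.7610,
t_c = ln(5.955 × 0.7610) / (1.87 − 0.314) = ln(4.532) / 1.556 = 1.511/1.556 = 0.9712 d.
L(t_c) = L₀ e^(−k_d t_c) = 25.3 × 0.7371 = 18.65 mg/L, and at the critical point k_2 D_c = k_d L, so D_c = (0.314/1.87) × 18.65 = 3.132 mg/L.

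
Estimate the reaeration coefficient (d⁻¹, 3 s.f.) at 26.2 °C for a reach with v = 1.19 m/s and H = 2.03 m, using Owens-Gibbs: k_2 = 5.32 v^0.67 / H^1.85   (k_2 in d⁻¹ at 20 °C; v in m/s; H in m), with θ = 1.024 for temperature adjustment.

k_2(20) = 5.32 × 1.19^0.67 / 2.03^1.85 = 5.32 × 1.124 / 3.706 = 1.613 d⁻¹.
k_2(26.2) = 1.613 × 1.024^(26.2−20) = 1.613 × 1.158 = 1.869 d⁻¹.

k_2 ≈ 1.87 d⁻¹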